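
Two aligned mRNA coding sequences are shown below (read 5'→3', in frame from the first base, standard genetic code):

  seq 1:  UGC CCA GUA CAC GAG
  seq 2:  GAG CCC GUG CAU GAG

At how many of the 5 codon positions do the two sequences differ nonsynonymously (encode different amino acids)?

Codon 1: UGC Cys / GAG Glu — nonsynonymous.
Codon 2: CCA Pro / CCC Pro — synonymous.
Codon 3: GUA Val / GUG Val — synonymous.
Codon 4: CAC His / CAU His — synonymous.
Codon 5: GAG Glu / GAG Glu — identical.
Nonsynonymous differences: 1.

1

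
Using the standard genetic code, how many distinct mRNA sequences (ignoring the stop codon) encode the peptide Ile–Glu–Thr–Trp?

24

Ile: 3 codons.
Glu: 2 codons.
Thr: 4 codons.
Trp: 1 codon.
3 × 2 × 4 × 1 = 24.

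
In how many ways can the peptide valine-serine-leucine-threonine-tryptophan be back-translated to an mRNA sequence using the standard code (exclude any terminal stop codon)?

Val: 4 codons.
Ser: 6 codons.
Leu: 6 codons.
Thr: 4 codons.
Trp: 1 codon.
4 × 6 × 6 × 4 × 1 = 576.

576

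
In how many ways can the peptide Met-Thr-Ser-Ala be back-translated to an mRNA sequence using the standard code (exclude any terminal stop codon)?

96

Met: 1 codon.
Thr: 4 codons.
Ser: 6 codons.
Ala: 4 codons.
1 × 4 × 6 × 4 = 96.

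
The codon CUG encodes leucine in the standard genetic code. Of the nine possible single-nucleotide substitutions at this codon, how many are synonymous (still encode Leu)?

4

Position 1: UUG → 1 synonymous.
Position 2: none → 0 synonymous.
Position 3: CUU, CUC, CUA → 3 synonymous.
Total: 1 + 0 + 3 = 4.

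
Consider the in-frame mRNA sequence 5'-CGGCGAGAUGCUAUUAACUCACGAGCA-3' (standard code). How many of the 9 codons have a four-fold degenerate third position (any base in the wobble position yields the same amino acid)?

Codon 1 CGG (Arg): third position 4-fold.
Codon 2 CGA (Arg): third position 4-fold.
Codon 3 GAU (Asp): third position 2-fold.
Codon 4 GCU (Ala): third position 4-fold.
Codon 5 AUU (Ile): third position 3-fold.
Codon 6 AAC (Asn): third position 2-fold.
Codon 7 UCA (Ser): third position 4-fold.
Codon 8 CGA (Arg): third position 4-fold.
Codon 9 GCA (Ala): third position 4-fold.
Four-fold degenerate third positions: 6.

6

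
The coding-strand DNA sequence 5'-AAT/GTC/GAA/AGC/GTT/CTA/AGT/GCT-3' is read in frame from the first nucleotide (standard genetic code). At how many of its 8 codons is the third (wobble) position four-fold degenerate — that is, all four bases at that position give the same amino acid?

Codon 1 AAT (Asn): third position 2-fold.
Codon 2 GTC (Val): third position 4-fold.
Codon 3 GAA (Glu): third position 2-fold.
Codon 4 AGC (Ser): third position 2-fold.
Codon 5 GTT (Val): third position 4-fold.
Codon 6 CTA (Leu): third position 4-fold.
Codon 7 AGT (Ser): third position 2-fold.
Codon 8 GCT (Ala): third position 4-fold.
Four-fold degenerate third positions: 4.

4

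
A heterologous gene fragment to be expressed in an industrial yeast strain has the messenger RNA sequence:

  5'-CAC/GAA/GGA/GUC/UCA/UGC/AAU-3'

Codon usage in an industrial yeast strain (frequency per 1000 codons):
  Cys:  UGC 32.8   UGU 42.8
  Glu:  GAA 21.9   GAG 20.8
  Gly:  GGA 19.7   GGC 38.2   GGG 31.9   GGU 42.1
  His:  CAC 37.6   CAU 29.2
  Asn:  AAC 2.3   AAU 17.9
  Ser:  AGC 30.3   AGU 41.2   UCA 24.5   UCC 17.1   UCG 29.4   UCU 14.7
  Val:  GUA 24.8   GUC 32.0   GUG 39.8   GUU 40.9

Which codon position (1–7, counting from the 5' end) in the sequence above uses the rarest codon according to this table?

Codon 1 CAC (His): 37.6 per 1000.
Codon 2 GAA (Glu): 21.9 per 1000.
Codon 3 GGA (Gly): 19.7 per 1000.
Codon 4 GUC (Val): 32.0 per 1000.
Codon 5 UCA (Ser): 24.5 per 1000.
Codon 6 UGC (Cys): 32.8 per 1000.
Codon 7 AAU (Asn): 17.9 per 1000.
Lowest frequency is 17.9 at codon 7.

7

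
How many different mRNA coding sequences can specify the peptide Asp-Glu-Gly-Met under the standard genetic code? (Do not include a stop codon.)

Asp: 2 codons.
Glu: 2 codons.
Gly: 4 codons.
Met: 1 codon.
2 × 2 × 4 × 1 = 16.

16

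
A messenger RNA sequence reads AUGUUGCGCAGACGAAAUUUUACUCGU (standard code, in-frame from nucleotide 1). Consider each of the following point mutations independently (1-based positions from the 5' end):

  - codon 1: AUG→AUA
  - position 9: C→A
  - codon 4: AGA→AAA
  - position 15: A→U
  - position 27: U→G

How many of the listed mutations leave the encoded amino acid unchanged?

3

Codon 1: AUG (Met) → AUA (Ile) — missense.
Codon 3: CGC (Arg) → CGA (Arg) — synonymous.
Codon 4: AGA (Arg) → AAA (Lys) — missense.
Codon 5: CGA (Arg) → CGU (Arg) — synonymous.
Codon 9: CGU (Arg) → CGG (Arg) — synonymous.
Synonymous: 3 of 5.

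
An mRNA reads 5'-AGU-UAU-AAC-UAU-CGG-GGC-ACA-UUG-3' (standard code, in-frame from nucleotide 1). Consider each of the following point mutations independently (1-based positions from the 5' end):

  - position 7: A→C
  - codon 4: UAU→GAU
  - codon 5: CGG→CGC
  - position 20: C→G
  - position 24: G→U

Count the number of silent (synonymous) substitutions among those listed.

1

Codon 3: AAC (Asn) → CAC (His) — missense.
Codon 4: UAU (Tyr) → GAU (Asp) — missense.
Codon 5: CGG (Arg) → CGC (Arg) — synonymous.
Codon 7: ACA (Thr) → AGA (Arg) — missense.
Codon 8: UUG (Leu) → UUU (Phe) — missense.
Synonymous: 1 of 5.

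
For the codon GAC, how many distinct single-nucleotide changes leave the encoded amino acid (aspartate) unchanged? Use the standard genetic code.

Position 1: none → 0 synonymous.
Position 2: none → 0 synonymous.
Position 3: GAT → 1 synonymous.
Total: 0 + 0 + 1 = 1.

1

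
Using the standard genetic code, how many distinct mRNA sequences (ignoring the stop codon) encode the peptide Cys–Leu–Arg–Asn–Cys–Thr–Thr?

Cys: 2 codons.
Leu: 6 codons.
Arg: 6 codons.
Asn: 2 codons.
Cys: 2 codons.
Thr: 4 codons.
Thr: 4 codons.
2 × 6 × 6 × 2 × 2 × 4 × 4 = 4608.

4608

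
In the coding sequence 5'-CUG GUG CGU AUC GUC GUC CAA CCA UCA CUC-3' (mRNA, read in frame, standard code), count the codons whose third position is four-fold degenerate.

8

Codon 1 CUG (Leu): third position 4-fold.
Codon 2 GUG (Val): third position 4-fold.
Codon 3 CGU (Arg): third position 4-fold.
Codon 4 AUC (Ile): third position 3-fold.
Codon 5 GUC (Val): third position 4-fold.
Codon 6 GUC (Val): third position 4-fold.
Codon 7 CAA (Gln): third position 2-fold.
Codon 8 CCA (Pro): third position 4-fold.
Codon 9 UCA (Ser): third position 4-fold.
Codon 10 CUC (Leu): third position 4-fold.
Four-fold degenerate third positions: 8.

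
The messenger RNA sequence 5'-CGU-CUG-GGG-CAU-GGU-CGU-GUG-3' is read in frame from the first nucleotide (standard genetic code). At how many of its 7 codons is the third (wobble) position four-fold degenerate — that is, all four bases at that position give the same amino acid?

Codon 1 CGU (Arg): third position 4-fold.
Codon 2 CUG (Leu): third position 4-fold.
Codon 3 GGG (Gly): third position 4-fold.
Codon 4 CAU (His): third position 2-fold.
Codon 5 GGU (Gly): third position 4-fold.
Codon 6 CGU (Arg): third position 4-fold.
Codon 7 GUG (Val): third position 4-fold.
Four-fold degenerate third positions: 6.

6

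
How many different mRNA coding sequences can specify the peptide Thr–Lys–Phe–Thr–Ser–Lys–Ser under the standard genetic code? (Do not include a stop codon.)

4608

Thr: 4 codons.
Lys: 2 codons.
Phe: 2 codons.
Thr: 4 codons.
Ser: 6 codons.
Lys: 2 codons.
Ser: 6 codons.
4 × 2 × 2 × 4 × 6 × 2 × 6 = 4608.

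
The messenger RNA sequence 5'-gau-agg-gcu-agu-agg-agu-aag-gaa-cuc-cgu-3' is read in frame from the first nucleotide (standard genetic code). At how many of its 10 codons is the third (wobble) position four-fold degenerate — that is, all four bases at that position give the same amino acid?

3

Codon 1 GAU (Asp): third position 2-fold.
Codon 2 AGG (Arg): third position 2-fold.
Codon 3 GCU (Ala): third position 4-fold.
Codon 4 AGU (Ser): third position 2-fold.
Codon 5 AGG (Arg): third position 2-fold.
Codon 6 AGU (Ser): third position 2-fold.
Codon 7 AAG (Lys): third position 2-fold.
Codon 8 GAA (Glu): third position 2-fold.
Codon 9 CUC (Leu): third position 4-fold.
Codon 10 CGU (Arg): third position 4-fold.
Four-fold degenerate third positions: 3.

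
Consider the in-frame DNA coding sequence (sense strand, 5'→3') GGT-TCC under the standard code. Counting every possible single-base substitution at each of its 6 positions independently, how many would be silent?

Codon 1 (GGT, Gly): 3 synonymous substitutions.
Codon 2 (TCC, Ser): 3 synonymous substitutions.
Total: 3 + 3 = 6.

6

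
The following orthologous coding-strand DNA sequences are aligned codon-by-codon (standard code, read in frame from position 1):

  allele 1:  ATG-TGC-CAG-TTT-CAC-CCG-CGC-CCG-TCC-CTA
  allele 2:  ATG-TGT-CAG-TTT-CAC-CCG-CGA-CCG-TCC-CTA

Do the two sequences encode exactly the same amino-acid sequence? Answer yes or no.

yes

Codon 1: ATG Met / ATG Met — identical.
Codon 2: TGC Cys / TGT Cys — synonymous.
Codon 3: CAG Gln / CAG Gln — identical.
Codon 4: TTT Phe / TTT Phe — identical.
Codon 5: CAC His / CAC His — identical.
Codon 6: CCG Pro / CCG Pro — identical.
Codon 7: CGC Arg / CGA Arg — synonymous.
Codon 8: CCG Pro / CCG Pro — identical.
Codon 9: TCC Ser / TCC Ser — identical.
Codon 10: CTA Leu / CTA Leu — identical.
Nonsynonymous differences: 0 → same protein.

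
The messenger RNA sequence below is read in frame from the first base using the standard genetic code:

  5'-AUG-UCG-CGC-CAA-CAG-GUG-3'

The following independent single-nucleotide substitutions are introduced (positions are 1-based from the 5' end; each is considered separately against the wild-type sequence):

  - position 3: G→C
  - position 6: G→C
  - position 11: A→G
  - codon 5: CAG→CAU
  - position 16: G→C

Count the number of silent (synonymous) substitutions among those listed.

Codon 1: AUG (Met) → AUC (Ile) — missense.
Codon 2: UCG (Ser) → UCC (Ser) — synonymous.
Codon 4: CAA (Gln) → CGA (Arg) — missense.
Codon 5: CAG (Gln) → CAU (His) — missense.
Codon 6: GUG (Val) → CUG (Leu) — missense.
Synonymous: 1 of 5.

1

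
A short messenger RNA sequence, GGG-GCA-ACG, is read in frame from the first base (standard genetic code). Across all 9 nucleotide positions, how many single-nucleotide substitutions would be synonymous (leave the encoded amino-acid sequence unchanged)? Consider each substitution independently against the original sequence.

9

Codon 1 (GGG, Gly): 3 synonymous substitutions.
Codon 2 (GCA, Ala): 3 synonymous substitutions.
Codon 3 (ACG, Thr): 3 synonymous substitutions.
Total: 3 + 3 + 3 = 9.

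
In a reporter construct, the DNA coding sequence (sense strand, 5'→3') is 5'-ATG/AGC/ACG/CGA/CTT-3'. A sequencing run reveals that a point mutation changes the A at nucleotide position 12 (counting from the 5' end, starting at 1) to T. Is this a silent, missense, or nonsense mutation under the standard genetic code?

Position 12 falls in codon 4: CGA → Arg.
After the substitution the codon is CGT → Arg.
Both encode Arg, so the change is synonymous.

silent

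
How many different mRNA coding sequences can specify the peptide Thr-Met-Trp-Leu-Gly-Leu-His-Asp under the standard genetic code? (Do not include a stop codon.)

2304

Thr: 4 codons.
Met: 1 codon.
Trp: 1 codon.
Leu: 6 codons.
Gly: 4 codons.
Leu: 6 codons.
His: 2 codons.
Asp: 2 codons.
4 × 1 × 1 × 6 × 4 × 6 × 2 × 2 = 2304.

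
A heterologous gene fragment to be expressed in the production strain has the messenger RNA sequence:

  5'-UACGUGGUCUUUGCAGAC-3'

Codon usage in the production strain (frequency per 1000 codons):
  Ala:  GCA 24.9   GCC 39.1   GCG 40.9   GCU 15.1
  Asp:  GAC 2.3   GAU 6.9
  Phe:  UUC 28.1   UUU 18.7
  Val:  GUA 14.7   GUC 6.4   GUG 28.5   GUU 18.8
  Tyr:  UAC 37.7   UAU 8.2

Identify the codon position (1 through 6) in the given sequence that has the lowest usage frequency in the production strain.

6

Codon 1 UAC (Tyr): 37.7 per 1000.
Codon 2 GUG (Val): 28.5 per 1000.
Codon 3 GUC (Val): 6.4 per 1000.
Codon 4 UUU (Phe): 18.7 per 1000.
Codon 5 GCA (Ala): 24.9 per 1000.
Codon 6 GAC (Asp): 2.3 per 1000.
Lowest frequency is 2.3 at codon 6.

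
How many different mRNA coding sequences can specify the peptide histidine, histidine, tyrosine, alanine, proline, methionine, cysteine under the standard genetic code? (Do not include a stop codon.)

His: 2 codons.
His: 2 codons.
Tyr: 2 codons.
Ala: 4 codons.
Pro: 4 codons.
Met: 1 codon.
Cys: 2 codons.
2 × 2 × 2 × 4 × 4 × 1 × 2 = 256.

256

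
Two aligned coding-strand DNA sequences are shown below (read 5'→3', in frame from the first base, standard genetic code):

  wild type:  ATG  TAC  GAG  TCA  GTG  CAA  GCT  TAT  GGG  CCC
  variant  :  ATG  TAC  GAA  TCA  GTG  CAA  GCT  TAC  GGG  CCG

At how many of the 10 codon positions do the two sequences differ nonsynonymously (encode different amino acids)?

Codon 1: ATG Met / ATG Met — identical.
Codon 2: TAC Tyr / TAC Tyr — identical.
Codon 3: GAG Glu / GAA Glu — synonymous.
Codon 4: TCA Ser / TCA Ser — identical.
Codon 5: GTG Val / GTG Val — identical.
Codon 6: CAA Gln / CAA Gln — identical.
Codon 7: GCT Ala / GCT Ala — identical.
Codon 8: TAT Tyr / TAC Tyr — synonymous.
Codon 9: GGG Gly / GGG Gly — identical.
Codon 10: CCC Pro / CCG Pro — synonymous.
Nonsynonymous differences: 0.

0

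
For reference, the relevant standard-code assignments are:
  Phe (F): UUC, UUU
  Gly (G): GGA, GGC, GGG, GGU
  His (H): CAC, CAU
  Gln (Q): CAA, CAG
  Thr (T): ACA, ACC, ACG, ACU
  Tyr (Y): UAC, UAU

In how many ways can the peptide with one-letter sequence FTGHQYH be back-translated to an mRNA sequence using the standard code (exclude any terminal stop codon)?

Phe: 2 codons.
Thr: 4 codons.
Gly: 4 codons.
His: 2 codons.
Gln: 2 codons.
Tyr: 2 codons.
His: 2 codons.
2 × 4 × 4 × 2 × 2 × 2 × 2 = 512.

512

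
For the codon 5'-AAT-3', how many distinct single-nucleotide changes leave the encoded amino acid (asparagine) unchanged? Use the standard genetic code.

1

Position 1: none → 0 synonymous.
Position 2: none → 0 synonymous.
Position 3: AAC → 1 synonymous.
Total: 0 + 0 + 1 = 1.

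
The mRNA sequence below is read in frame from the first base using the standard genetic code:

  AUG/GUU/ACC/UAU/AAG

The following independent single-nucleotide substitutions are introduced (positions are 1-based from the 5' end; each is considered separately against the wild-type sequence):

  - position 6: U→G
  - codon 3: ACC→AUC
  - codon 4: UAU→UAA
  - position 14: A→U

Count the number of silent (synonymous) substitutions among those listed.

Codon 2: GUU (Val) → GUG (Val) — synonymous.
Codon 3: ACC (Thr) → AUC (Ile) — missense.
Codon 4: UAU (Tyr) → UAA (Stop) — nonsense.
Codon 5: AAG (Lys) → AUG (Met) — missense.
Synonymous: 1 of 4.

1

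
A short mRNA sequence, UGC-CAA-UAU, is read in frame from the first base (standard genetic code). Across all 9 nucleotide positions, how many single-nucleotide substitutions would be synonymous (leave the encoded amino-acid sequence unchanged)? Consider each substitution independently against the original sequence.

3

Codon 1 (UGC, Cys): 1 synonymous substitution.
Codon 2 (CAA, Gln): 1 synonymous substitution.
Codon 3 (UAU, Tyr): 1 synonymous substitution.
Total: 1 + 1 + 1 = 3.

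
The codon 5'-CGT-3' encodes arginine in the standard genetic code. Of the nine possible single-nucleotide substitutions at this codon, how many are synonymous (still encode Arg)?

Position 1: none → 0 synonymous.
Position 2: none → 0 synonymous.
Position 3: CGC, CGA, CGG → 3 synonymous.
Total: 0 + 0 + 3 = 3.

3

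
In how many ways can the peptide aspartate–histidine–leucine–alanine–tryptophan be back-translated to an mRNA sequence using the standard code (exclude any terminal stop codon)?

Asp: 2 codons.
His: 2 codons.
Leu: 6 codons.
Ala: 4 codons.
Trp: 1 codon.
2 × 2 × 6 × 4 × 1 = 96.

96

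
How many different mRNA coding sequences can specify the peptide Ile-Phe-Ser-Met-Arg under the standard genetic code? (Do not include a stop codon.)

216

Ile: 3 codons.
Phe: 2 codons.
Ser: 6 codons.
Met: 1 codon.
Arg: 6 codons.
3 × 2 × 6 × 1 × 6 = 216.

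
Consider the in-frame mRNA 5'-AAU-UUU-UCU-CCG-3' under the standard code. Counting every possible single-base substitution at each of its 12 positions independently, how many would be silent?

8

Codon 1 (AAU, Asn): 1 synonymous substitution.
Codon 2 (UUU, Phe): 1 synonymous substitution.
Codon 3 (UCU, Ser): 3 synonymous substitutions.
Codon 4 (CCG, Pro): 3 synonymous substitutions.
Total: 1 + 1 + 3 + 3 = 8.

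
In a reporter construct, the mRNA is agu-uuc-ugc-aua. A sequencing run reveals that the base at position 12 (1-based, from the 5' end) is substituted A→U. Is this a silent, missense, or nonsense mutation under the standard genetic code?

silent

Position 12 falls in codon 4: AUA → Ile.
After the substitution the codon is AUU → Ile.
Both encode Ile, so the change is synonymous.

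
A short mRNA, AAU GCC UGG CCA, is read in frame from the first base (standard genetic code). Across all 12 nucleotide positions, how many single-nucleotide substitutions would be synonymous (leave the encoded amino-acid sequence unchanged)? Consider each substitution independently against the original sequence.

Codon 1 (AAU, Asn): 1 synonymous substitution.
Codon 2 (GCC, Ala): 3 synonymous substitutions.
Codon 3 (UGG, Trp): 0 synonymous substitutions.
Codon 4 (CCA, Pro): 3 synonymous substitutions.
Total: 1 + 3 + 0 + 3 = 7.

7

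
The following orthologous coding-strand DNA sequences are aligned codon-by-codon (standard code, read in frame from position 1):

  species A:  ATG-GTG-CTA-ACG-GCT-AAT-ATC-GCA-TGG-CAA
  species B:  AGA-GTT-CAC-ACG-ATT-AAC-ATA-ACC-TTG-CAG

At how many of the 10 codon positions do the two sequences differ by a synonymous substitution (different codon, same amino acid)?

Codon 1: ATG Met / AGA Arg — nonsynonymous.
Codon 2: GTG Val / GTT Val — synonymous.
Codon 3: CTA Leu / CAC His — nonsynonymous.
Codon 4: ACG Thr / ACG Thr — identical.
Codon 5: GCT Ala / ATT Ile — nonsynonymous.
Codon 6: AAT Asn / AAC Asn — synonymous.
Codon 7: ATC Ile / ATA Ile — synonymous.
Codon 8: GCA Ala / ACC Thr — nonsynonymous.
Codon 9: TGG Trp / TTG Leu — nonsynonymous.
Codon 10: CAA Gln / CAG Gln — synonymous.
Synonymous differences: 4.

4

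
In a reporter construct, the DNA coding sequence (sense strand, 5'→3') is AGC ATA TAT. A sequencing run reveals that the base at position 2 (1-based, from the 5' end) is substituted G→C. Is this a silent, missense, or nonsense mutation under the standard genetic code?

missense

Position 2 falls in codon 1: AGC → Ser.
After the substitution the codon is ACC → Thr.
Ser ≠ Thr, so this is a missense mutation.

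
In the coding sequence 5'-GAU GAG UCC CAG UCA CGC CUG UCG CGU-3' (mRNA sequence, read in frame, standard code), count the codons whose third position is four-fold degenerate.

6

Codon 1 GAU (Asp): third position 2-fold.
Codon 2 GAG (Glu): third position 2-fold.
Codon 3 UCC (Ser): third position 4-fold.
Codon 4 CAG (Gln): third position 2-fold.
Codon 5 UCA (Ser): third position 4-fold.
Codon 6 CGC (Arg): third position 4-fold.
Codon 7 CUG (Leu): third position 4-fold.
Codon 8 UCG (Ser): third position 4-fold.
Codon 9 CGU (Arg): third position 4-fold.
Four-fold degenerate third positions: 6.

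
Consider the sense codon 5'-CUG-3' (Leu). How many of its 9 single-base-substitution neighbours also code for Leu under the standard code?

4

Position 1: UUG → 1 synonymous.
Position 2: none → 0 synonymous.
Position 3: CUU, CUC, CUA → 3 synonymous.
Total: 1 + 0 + 3 = 4.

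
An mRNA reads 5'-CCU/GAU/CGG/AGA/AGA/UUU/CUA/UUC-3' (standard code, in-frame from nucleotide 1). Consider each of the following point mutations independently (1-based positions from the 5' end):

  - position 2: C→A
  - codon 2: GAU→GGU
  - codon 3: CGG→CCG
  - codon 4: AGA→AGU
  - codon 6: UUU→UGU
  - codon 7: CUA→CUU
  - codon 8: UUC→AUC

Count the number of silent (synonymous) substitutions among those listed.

Codon 1: CCU (Pro) → CAU (His) — missense.
Codon 2: GAU (Asp) → GGU (Gly) — missense.
Codon 3: CGG (Arg) → CCG (Pro) — missense.
Codon 4: AGA (Arg) → AGU (Ser) — missense.
Codon 6: UUU (Phe) → UGU (Cys) — missense.
Codon 7: CUA (Leu) → CUU (Leu) — synonymous.
Codon 8: UUC (Phe) → AUC (Ile) — missense.
Synonymous: 1 of 7.

1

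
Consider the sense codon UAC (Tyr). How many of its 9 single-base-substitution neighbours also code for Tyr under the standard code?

Position 1: none → 0 synonymous.
Position 2: none → 0 synonymous.
Position 3: UAU → 1 synonymous.
Total: 0 + 0 + 1 = 1.

1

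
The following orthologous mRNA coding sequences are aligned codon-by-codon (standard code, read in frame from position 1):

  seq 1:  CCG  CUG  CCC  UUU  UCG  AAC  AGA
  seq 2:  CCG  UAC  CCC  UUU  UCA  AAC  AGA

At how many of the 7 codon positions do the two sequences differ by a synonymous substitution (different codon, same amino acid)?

Codon 1: CCG Pro / CCG Pro — identical.
Codon 2: CUG Leu / UAC Tyr — nonsynonymous.
Codon 3: CCC Pro / CCC Pro — identical.
Codon 4: UUU Phe / UUU Phe — identical.
Codon 5: UCG Ser / UCA Ser — synonymous.
Codon 6: AAC Asn / AAC Asn — identical.
Codon 7: AGA Arg / AGA Arg — identical.
Synonymous differences: 1.

1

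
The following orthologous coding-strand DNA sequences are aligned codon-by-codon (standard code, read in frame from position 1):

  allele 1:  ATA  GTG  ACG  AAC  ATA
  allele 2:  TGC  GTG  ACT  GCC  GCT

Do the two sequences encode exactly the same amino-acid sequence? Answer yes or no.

no

Codon 1: ATA Ile / TGC Cys — nonsynonymous.
Codon 2: GTG Val / GTG Val — identical.
Codon 3: ACG Thr / ACT Thr — synonymous.
Codon 4: AAC Asn / GCC Ala — nonsynonymous.
Codon 5: ATA Ile / GCT Ala — nonsynonymous.
Nonsynonymous differences: 3 → different protein.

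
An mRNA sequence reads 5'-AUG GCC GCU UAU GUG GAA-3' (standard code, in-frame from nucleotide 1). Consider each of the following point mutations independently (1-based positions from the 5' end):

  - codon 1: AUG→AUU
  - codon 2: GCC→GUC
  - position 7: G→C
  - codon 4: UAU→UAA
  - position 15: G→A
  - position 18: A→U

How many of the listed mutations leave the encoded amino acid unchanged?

1

Codon 1: AUG (Met) → AUU (Ile) — missense.
Codon 2: GCC (Ala) → GUC (Val) — missense.
Codon 3: GCU (Ala) → CCU (Pro) — missense.
Codon 4: UAU (Tyr) → UAA (Stop) — nonsense.
Codon 5: GUG (Val) → GUA (Val) — synonymous.
Codon 6: GAA (Glu) → GAU (Asp) — missense.
Synonymous: 1 of 6.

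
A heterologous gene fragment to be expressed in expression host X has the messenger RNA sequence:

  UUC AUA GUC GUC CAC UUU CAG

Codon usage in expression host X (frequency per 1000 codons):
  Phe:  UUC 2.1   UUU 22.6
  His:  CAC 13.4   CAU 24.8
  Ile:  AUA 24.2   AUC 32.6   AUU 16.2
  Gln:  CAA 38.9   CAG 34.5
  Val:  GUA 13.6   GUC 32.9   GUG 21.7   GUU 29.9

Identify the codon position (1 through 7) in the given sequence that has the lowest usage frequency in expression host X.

1

Codon 1 UUC (Phe): 2.1 per 1000.
Codon 2 AUA (Ile): 24.2 per 1000.
Codon 3 GUC (Val): 32.9 per 1000.
Codon 4 GUC (Val): 32.9 per 1000.
Codon 5 CAC (His): 13.4 per 1000.
Codon 6 UUU (Phe): 22.6 per 1000.
Codon 7 CAG (Gln): 34.5 per 1000.
Lowest frequency is 2.1 at codon 1.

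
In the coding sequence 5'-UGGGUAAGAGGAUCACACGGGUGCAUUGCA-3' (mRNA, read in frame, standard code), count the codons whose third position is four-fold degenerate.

5

Codon 1 UGG (Trp): third position 1-fold.
Codon 2 GUA (Val): third position 4-fold.
Codon 3 AGA (Arg): third position 2-fold.
Codon 4 GGA (Gly): third position 4-fold.
Codon 5 UCA (Ser): third position 4-fold.
Codon 6 CAC (His): third position 2-fold.
Codon 7 GGG (Gly): third position 4-fold.
Codon 8 UGC (Cys): third position 2-fold.
Codon 9 AUU (Ile): third position 3-fold.
Codon 10 GCA (Ala): third position 4-fold.
Four-fold degenerate third positions: 5.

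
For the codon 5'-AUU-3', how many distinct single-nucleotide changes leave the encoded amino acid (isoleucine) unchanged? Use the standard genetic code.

Position 1: none → 0 synonymous.
Position 2: none → 0 synonymous.
Position 3: AUC, AUA → 2 synonymous.
Total: 0 + 0 + 2 = 2.

2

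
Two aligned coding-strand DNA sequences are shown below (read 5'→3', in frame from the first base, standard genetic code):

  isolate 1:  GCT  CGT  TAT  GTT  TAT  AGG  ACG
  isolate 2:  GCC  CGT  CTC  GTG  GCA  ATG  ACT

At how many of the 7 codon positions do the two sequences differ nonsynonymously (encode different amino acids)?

3

Codon 1: GCT Ala / GCC Ala — synonymous.
Codon 2: CGT Arg / CGT Arg — identical.
Codon 3: TAT Tyr / CTC Leu — nonsynonymous.
Codon 4: GTT Val / GTG Val — synonymous.
Codon 5: TAT Tyr / GCA Ala — nonsynonymous.
Codon 6: AGG Arg / ATG Met — nonsynonymous.
Codon 7: ACG Thr / ACT Thr — synonymous.
Nonsynonymous differences: 3.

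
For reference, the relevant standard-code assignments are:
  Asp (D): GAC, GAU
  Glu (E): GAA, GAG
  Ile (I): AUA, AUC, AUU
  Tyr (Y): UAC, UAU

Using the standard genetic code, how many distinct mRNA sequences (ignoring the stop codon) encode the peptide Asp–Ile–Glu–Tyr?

Asp: 2 codons.
Ile: 3 codons.
Glu: 2 codons.
Tyr: 2 codons.
2 × 3 × 2 × 2 = 24.

24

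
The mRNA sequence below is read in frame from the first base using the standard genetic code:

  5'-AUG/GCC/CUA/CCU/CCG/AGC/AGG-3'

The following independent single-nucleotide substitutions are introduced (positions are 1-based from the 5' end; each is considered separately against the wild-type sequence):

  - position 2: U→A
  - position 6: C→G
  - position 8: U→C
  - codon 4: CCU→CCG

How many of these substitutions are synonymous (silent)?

Codon 1: AUG (Met) → AAG (Lys) — missense.
Codon 2: GCC (Ala) → GCG (Ala) — synonymous.
Codon 3: CUA (Leu) → CCA (Pro) — missense.
Codon 4: CCU (Pro) → CCG (Pro) — synonymous.
Synonymous: 2 of 4.

2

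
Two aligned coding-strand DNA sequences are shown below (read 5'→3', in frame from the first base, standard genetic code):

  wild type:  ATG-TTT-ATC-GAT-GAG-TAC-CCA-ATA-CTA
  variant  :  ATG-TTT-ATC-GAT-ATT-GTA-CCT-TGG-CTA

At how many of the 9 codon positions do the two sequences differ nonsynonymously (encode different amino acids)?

Codon 1: ATG Met / ATG Met — identical.
Codon 2: TTT Phe / TTT Phe — identical.
Codon 3: ATC Ile / ATC Ile — identical.
Codon 4: GAT Asp / GAT Asp — identical.
Codon 5: GAG Glu / ATT Ile — nonsynonymous.
Codon 6: TAC Tyr / GTA Val — nonsynonymous.
Codon 7: CCA Pro / CCT Pro — synonymous.
Codon 8: ATA Ile / TGG Trp — nonsynonymous.
Codon 9: CTA Leu / CTA Leu — identical.
Nonsynonymous differences: 3.

3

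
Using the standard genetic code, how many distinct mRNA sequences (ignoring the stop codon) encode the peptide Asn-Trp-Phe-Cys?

8

Asn: 2 codons.
Trp: 1 codon.
Phe: 2 codons.
Cys: 2 codons.
2 × 1 × 2 × 2 = 8.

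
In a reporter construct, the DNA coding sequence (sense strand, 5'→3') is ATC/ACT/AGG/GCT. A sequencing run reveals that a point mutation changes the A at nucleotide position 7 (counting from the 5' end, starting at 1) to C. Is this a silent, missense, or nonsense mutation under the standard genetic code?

silent

Position 7 falls in codon 3: AGG → Arg.
After the substitution the codon is CGG → Arg.
Both encode Arg, so the change is synonymous.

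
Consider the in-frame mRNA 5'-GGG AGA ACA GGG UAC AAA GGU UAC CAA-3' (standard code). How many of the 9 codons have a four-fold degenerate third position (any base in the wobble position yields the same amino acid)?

Codon 1 GGG (Gly): third position 4-fold.
Codon 2 AGA (Arg): third position 2-fold.
Codon 3 ACA (Thr): third position 4-fold.
Codon 4 GGG (Gly): third position 4-fold.
Codon 5 UAC (Tyr): third position 2-fold.
Codon 6 AAA (Lys): third position 2-fold.
Codon 7 GGU (Gly): third position 4-fold.
Codon 8 UAC (Tyr): third position 2-fold.
Codon 9 CAA (Gln): third position 2-fold.
Four-fold degenerate third positions: 4.

4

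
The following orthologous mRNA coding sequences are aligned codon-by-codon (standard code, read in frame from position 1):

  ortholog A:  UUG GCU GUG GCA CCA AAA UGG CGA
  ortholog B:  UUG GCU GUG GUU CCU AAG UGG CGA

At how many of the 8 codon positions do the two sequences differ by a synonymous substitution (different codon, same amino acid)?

2

Codon 1: UUG Leu / UUG Leu — identical.
Codon 2: GCU Ala / GCU Ala — identical.
Codon 3: GUG Val / GUG Val — identical.
Codon 4: GCA Ala / GUU Val — nonsynonymous.
Codon 5: CCA Pro / CCU Pro — synonymous.
Codon 6: AAA Lys / AAG Lys — synonymous.
Codon 7: UGG Trp / UGG Trp — identical.
Codon 8: CGA Arg / CGA Arg — identical.
Synonymous differences: 2.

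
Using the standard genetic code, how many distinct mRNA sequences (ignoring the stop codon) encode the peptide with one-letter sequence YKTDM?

32

Tyr: 2 codons.
Lys: 2 codons.
Thr: 4 codons.
Asp: 2 codons.
Met: 1 codon.
2 × 2 × 4 × 2 × 1 = 32.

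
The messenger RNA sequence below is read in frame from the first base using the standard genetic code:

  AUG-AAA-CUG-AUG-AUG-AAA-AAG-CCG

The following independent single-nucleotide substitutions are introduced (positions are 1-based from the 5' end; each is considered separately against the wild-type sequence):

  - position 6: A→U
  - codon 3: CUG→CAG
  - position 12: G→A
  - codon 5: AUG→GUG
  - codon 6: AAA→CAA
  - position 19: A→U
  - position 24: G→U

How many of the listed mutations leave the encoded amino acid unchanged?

Codon 2: AAA (Lys) → AAU (Asn) — missense.
Codon 3: CUG (Leu) → CAG (Gln) — missense.
Codon 4: AUG (Met) → AUA (Ile) — missense.
Codon 5: AUG (Met) → GUG (Val) — missense.
Codon 6: AAA (Lys) → CAA (Gln) — missense.
Codon 7: AAG (Lys) → UAG (Stop) — nonsense.
Codon 8: CCG (Pro) → CCU (Pro) — synonymous.
Synonymous: 1 of 7.

1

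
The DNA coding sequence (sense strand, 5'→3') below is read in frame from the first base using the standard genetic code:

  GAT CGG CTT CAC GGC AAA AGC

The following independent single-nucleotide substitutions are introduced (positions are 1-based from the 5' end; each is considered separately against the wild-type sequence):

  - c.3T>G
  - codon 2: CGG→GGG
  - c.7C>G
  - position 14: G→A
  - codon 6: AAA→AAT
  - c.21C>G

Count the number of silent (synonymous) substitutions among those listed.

Codon 1: GAT (Asp) → GAG (Glu) — missense.
Codon 2: CGG (Arg) → GGG (Gly) — missense.
Codon 3: CTT (Leu) → GTT (Val) — missense.
Codon 5: GGC (Gly) → GAC (Asp) — missense.
Codon 6: AAA (Lys) → AAT (Asn) — missense.
Codon 7: AGC (Ser) → AGG (Arg) — missense.
Synonymous: 0 of 6.

0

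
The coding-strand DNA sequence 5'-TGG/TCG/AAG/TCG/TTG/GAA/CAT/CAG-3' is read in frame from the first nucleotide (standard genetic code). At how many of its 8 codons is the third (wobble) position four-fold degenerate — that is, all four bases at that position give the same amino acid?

Codon 1 TGG (Trp): third position 1-fold.
Codon 2 TCG (Ser): third position 4-fold.
Codon 3 AAG (Lys): third position 2-fold.
Codon 4 TCG (Ser): third position 4-fold.
Codon 5 TTG (Leu): third position 2-fold.
Codon 6 GAA (Glu): third position 2-fold.
Codon 7 CAT (His): third position 2-fold.
Codon 8 CAG (Gln): third position 2-fold.
Four-fold degenerate third positions: 2.

2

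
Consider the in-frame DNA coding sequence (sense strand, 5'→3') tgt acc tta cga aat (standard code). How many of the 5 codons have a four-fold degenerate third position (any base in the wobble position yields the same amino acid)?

2

Codon 1 TGT (Cys): third position 2-fold.
Codon 2 ACC (Thr): third position 4-fold.
Codon 3 TTA (Leu): third position 2-fold.
Codon 4 CGA (Arg): third position 4-fold.
Codon 5 AAT (Asn): third position 2-fold.
Four-fold degenerate third positions: 2.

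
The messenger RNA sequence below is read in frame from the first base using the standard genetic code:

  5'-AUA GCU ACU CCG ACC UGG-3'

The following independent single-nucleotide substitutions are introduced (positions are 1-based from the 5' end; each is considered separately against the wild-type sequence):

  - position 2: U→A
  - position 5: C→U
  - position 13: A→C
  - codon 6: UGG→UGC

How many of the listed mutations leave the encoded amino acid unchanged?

0

Codon 1: AUA (Ile) → AAA (Lys) — missense.
Codon 2: GCU (Ala) → GUU (Val) — missense.
Codon 5: ACC (Thr) → CCC (Pro) — missense.
Codon 6: UGG (Trp) → UGC (Cys) — missense.
Synonymous: 0 of 4.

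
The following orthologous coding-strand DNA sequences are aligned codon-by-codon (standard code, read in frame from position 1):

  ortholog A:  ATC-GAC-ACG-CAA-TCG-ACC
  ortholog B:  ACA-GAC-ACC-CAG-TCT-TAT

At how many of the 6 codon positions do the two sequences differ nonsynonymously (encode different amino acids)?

Codon 1: ATC Ile / ACA Thr — nonsynonymous.
Codon 2: GAC Asp / GAC Asp — identical.
Codon 3: ACG Thr / ACC Thr — synonymous.
Codon 4: CAA Gln / CAG Gln — synonymous.
Codon 5: TCG Ser / TCT Ser — synonymous.
Codon 6: ACC Thr / TAT Tyr — nonsynonymous.
Nonsynonymous differences: 2.

2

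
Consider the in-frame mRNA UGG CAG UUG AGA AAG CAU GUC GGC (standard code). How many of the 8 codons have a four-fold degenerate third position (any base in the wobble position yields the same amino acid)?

Codon 1 UGG (Trp): third position 1-fold.
Codon 2 CAG (Gln): third position 2-fold.
Codon 3 UUG (Leu): third position 2-fold.
Codon 4 AGA (Arg): third position 2-fold.
Codon 5 AAG (Lys): third position 2-fold.
Codon 6 CAU (His): third position 2-fold.
Codon 7 GUC (Val): third position 4-fold.
Codon 8 GGC (Gly): third position 4-fold.
Four-fold degenerate third positions: 2.

2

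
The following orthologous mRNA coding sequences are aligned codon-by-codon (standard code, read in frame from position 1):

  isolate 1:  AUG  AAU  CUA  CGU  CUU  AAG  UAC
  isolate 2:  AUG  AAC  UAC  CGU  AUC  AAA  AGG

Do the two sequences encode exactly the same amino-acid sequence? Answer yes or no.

Codon 1: AUG Met / AUG Met — identical.
Codon 2: AAU Asn / AAC Asn — synonymous.
Codon 3: CUA Leu / UAC Tyr — nonsynonymous.
Codon 4: CGU Arg / CGU Arg — identical.
Codon 5: CUU Leu / AUC Ile — nonsynonymous.
Codon 6: AAG Lys / AAA Lys — synonymous.
Codon 7: UAC Tyr / AGG Arg — nonsynonymous.
Nonsynonymous differences: 3 → different protein.

no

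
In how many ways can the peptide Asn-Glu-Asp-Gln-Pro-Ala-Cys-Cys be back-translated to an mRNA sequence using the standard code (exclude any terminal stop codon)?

Asn: 2 codons.
Glu: 2 codons.
Asp: 2 codons.
Gln: 2 codons.
Pro: 4 codons.
Ala: 4 codons.
Cys: 2 codons.
Cys: 2 codons.
2 × 2 × 2 × 2 × 4 × 4 × 2 × 2 = 1024.

1024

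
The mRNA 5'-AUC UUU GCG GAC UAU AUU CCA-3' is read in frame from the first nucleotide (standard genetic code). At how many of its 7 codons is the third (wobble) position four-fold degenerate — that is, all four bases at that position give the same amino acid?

2

Codon 1 AUC (Ile): third position 3-fold.
Codon 2 UUU (Phe): third position 2-fold.
Codon 3 GCG (Ala): third position 4-fold.
Codon 4 GAC (Asp): third position 2-fold.
Codon 5 UAU (Tyr): third position 2-fold.
Codon 6 AUU (Ile): third position 3-fold.
Codon 7 CCA (Pro): third position 4-fold.
Four-fold degenerate third positions: 2.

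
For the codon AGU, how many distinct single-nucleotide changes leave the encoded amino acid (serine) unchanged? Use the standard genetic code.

Position 1: none → 0 synonymous.
Position 2: none → 0 synonymous.
Position 3: AGC → 1 synonymous.
Total: 0 + 0 + 1 = 1.

1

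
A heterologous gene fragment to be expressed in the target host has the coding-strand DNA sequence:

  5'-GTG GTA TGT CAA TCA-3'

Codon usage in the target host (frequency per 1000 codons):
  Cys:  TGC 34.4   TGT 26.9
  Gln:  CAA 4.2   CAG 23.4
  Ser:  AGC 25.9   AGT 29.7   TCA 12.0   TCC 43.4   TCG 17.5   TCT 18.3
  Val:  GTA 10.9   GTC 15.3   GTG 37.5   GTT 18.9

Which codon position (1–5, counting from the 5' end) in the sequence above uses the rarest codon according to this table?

Codon 1 GTG (Val): 37.5 per 1000.
Codon 2 GTA (Val): 10.9 per 1000.
Codon 3 TGT (Cys): 26.9 per 1000.
Codon 4 CAA (Gln): 4.2 per 1000.
Codon 5 TCA (Ser): 12.0 per 1000.
Lowest frequency is 4.2 at codon 4.

4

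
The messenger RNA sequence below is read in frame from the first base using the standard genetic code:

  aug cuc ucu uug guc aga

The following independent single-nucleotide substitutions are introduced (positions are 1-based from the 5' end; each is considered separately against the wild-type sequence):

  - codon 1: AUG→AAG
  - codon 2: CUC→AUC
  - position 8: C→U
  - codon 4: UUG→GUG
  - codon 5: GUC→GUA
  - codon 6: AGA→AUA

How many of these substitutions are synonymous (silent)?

1

Codon 1: AUG (Met) → AAG (Lys) — missense.
Codon 2: CUC (Leu) → AUC (Ile) — missense.
Codon 3: UCU (Ser) → UUU (Phe) — missense.
Codon 4: UUG (Leu) → GUG (Val) — missense.
Codon 5: GUC (Val) → GUA (Val) — synonymous.
Codon 6: AGA (Arg) → AUA (Ile) — missense.
Synonymous: 1 of 6.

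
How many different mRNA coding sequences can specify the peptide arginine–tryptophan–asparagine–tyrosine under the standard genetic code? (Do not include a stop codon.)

24

Arg: 6 codons.
Trp: 1 codon.
Asn: 2 codons.
Tyr: 2 codons.
6 × 1 × 2 × 2 = 24.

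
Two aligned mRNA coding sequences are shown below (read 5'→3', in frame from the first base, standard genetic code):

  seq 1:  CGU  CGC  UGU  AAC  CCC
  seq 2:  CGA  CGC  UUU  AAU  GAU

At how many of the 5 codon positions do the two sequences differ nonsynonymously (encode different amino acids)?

2

Codon 1: CGU Arg / CGA Arg — synonymous.
Codon 2: CGC Arg / CGC Arg — identical.
Codon 3: UGU Cys / UUU Phe — nonsynonymous.
Codon 4: AAC Asn / AAU Asn — synonymous.
Codon 5: CCC Pro / GAU Asp — nonsynonymous.
Nonsynonymous differences: 2.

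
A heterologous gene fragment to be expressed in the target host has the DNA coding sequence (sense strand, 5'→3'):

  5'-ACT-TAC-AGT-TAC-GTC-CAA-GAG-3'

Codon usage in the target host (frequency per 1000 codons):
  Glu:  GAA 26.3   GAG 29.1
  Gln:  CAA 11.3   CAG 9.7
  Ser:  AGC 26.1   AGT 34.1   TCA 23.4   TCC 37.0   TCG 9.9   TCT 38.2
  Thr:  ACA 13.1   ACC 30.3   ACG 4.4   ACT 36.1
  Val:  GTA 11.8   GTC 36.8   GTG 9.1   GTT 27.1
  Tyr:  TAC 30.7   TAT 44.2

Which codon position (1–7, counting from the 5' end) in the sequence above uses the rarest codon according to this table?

6

Codon 1 ACT (Thr): 36.1 per 1000.
Codon 2 TAC (Tyr): 30.7 per 1000.
Codon 3 AGT (Ser): 34.1 per 1000.
Codon 4 TAC (Tyr): 30.7 per 1000.
Codon 5 GTC (Val): 36.8 per 1000.
Codon 6 CAA (Gln): 11.3 per 1000.
Codon 7 GAG (Glu): 29.1 per 1000.
Lowest frequency is 11.3 at codon 6.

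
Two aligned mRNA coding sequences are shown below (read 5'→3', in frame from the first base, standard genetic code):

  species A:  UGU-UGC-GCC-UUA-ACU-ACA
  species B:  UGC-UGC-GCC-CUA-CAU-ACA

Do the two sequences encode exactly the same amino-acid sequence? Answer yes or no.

Codon 1: UGU Cys / UGC Cys — synonymous.
Codon 2: UGC Cys / UGC Cys — identical.
Codon 3: GCC Ala / GCC Ala — identical.
Codon 4: UUA Leu / CUA Leu — synonymous.
Codon 5: ACU Thr / CAU His — nonsynonymous.
Codon 6: ACA Thr / ACA Thr — identical.
Nonsynonymous differences: 1 → different protein.

no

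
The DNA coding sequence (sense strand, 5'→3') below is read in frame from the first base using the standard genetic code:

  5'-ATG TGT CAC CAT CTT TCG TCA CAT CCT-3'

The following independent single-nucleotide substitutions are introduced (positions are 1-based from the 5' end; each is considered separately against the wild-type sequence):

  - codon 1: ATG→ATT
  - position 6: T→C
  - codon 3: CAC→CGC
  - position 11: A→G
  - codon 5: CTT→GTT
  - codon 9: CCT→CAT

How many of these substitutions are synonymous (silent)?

1

Codon 1: ATG (Met) → ATT (Ile) — missense.
Codon 2: TGT (Cys) → TGC (Cys) — synonymous.
Codon 3: CAC (His) → CGC (Arg) — missense.
Codon 4: CAT (His) → CGT (Arg) — missense.
Codon 5: CTT (Leu) → GTT (Val) — missense.
Codon 9: CCT (Pro) → CAT (His) — missense.
Synonymous: 1 of 6.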